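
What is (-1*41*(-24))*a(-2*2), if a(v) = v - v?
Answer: 0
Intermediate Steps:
a(v) = 0
(-1*41*(-24))*a(-2*2) = (-1*41*(-24))*0 = -41*(-24)*0 = 984*0 = 0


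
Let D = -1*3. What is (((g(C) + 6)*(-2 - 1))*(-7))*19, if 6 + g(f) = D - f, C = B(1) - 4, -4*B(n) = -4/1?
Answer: 0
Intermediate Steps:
B(n) = 1 (B(n) = -(-1)/1 = -(-1) = -1/4*(-4) = 1)
C = -3 (C = 1 - 4 = -3)
D = -3
g(f) = -9 - f (g(f) = -6 + (-3 - f) = -9 - f)
(((g(C) + 6)*(-2 - 1))*(-7))*19 = ((((-9 - 1*(-3)) + 6)*(-2 - 1))*(-7))*19 = ((((-9 + 3) + 6)*(-3))*(-7))*19 = (((-6 + 6)*(-3))*(-7))*19 = ((0*(-3))*(-7))*19 = (0*(-7))*19 = 0*19 = 0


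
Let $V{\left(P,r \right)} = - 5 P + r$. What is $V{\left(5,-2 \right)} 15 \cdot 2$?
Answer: $-810$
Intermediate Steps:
$V{\left(P,r \right)} = r - 5 P$
$V{\left(5,-2 \right)} 15 \cdot 2 = \left(-2 - 25\right) 15 \cdot 2 = \left(-2 - 25\right) 30 = \left(-27\right) 30 = -810$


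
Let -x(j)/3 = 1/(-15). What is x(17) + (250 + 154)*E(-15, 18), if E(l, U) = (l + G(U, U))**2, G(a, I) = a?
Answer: 18181/5 ≈ 3636.2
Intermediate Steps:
E(l, U) = (U + l)**2 (E(l, U) = (l + U)**2 = (U + l)**2)
x(j) = 1/5 (x(j) = -3/(-15) = -3*(-1/15) = 1/5)
x(17) + (250 + 154)*E(-15, 18) = 1/5 + (250 + 154)*(18 - 15)**2 = 1/5 + 404*3**2 = 1/5 + 404*9 = 1/5 + 3636 = 18181/5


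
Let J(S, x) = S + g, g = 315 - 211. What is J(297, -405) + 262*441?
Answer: 115943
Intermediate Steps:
g = 104
J(S, x) = 104 + S (J(S, x) = S + 104 = 104 + S)
J(297, -405) + 262*441 = (104 + 297) + 262*441 = 401 + 115542 = 115943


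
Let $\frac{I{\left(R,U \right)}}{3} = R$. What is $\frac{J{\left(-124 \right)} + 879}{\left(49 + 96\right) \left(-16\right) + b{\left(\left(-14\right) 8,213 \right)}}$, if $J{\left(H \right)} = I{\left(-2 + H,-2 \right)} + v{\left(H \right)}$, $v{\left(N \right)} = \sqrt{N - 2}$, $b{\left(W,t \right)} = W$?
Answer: $- \frac{501}{2432} - \frac{3 i \sqrt{14}}{2432} \approx -0.206 - 0.0046155 i$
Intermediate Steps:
$I{\left(R,U \right)} = 3 R$
$v{\left(N \right)} = \sqrt{-2 + N}$
$J{\left(H \right)} = -6 + \sqrt{-2 + H} + 3 H$ ($J{\left(H \right)} = 3 \left(-2 + H\right) + \sqrt{-2 + H} = \left(-6 + 3 H\right) + \sqrt{-2 + H} = -6 + \sqrt{-2 + H} + 3 H$)
$\frac{J{\left(-124 \right)} + 879}{\left(49 + 96\right) \left(-16\right) + b{\left(\left(-14\right) 8,213 \right)}} = \frac{\left(-6 + \sqrt{-2 - 124} + 3 \left(-124\right)\right) + 879}{\left(49 + 96\right) \left(-16\right) - 112} = \frac{\left(-6 + \sqrt{-126} - 372\right) + 879}{145 \left(-16\right) - 112} = \frac{\left(-6 + 3 i \sqrt{14} - 372\right) + 879}{-2320 - 112} = \frac{\left(-378 + 3 i \sqrt{14}\right) + 879}{-2432} = \left(501 + 3 i \sqrt{14}\right) \left(- \frac{1}{2432}\right) = - \frac{501}{2432} - \frac{3 i \sqrt{14}}{2432}$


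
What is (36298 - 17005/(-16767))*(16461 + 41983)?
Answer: 35570512871524/16767 ≈ 2.1215e+9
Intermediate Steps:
(36298 - 17005/(-16767))*(16461 + 41983) = (36298 - 17005*(-1/16767))*58444 = (36298 + 17005/16767)*58444 = (608625571/16767)*58444 = 35570512871524/16767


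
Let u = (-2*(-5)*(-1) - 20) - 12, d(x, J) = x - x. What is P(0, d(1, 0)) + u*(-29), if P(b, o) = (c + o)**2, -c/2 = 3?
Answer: 1254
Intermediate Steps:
c = -6 (c = -2*3 = -6)
d(x, J) = 0
u = -42 (u = (10*(-1) - 20) - 12 = (-10 - 20) - 12 = -30 - 12 = -42)
P(b, o) = (-6 + o)**2
P(0, d(1, 0)) + u*(-29) = (-6 + 0)**2 - 42*(-29) = (-6)**2 + 1218 = 36 + 1218 = 1254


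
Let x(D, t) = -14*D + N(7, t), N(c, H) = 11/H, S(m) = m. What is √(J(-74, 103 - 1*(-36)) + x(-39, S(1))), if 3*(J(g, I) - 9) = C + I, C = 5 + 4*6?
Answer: √622 ≈ 24.940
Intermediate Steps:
C = 29 (C = 5 + 24 = 29)
J(g, I) = 56/3 + I/3 (J(g, I) = 9 + (29 + I)/3 = 9 + (29/3 + I/3) = 56/3 + I/3)
x(D, t) = -14*D + 11/t
√(J(-74, 103 - 1*(-36)) + x(-39, S(1))) = √((56/3 + (103 - 1*(-36))/3) + (-14*(-39) + 11/1)) = √((56/3 + (103 + 36)/3) + (546 + 11*1)) = √((56/3 + (⅓)*139) + (546 + 11)) = √((56/3 + 139/3) + 557) = √(65 + 557) = √622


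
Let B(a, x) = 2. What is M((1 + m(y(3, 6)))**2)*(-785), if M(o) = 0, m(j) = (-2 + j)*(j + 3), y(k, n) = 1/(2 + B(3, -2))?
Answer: 0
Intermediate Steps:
y(k, n) = 1/4 (y(k, n) = 1/(2 + 2) = 1/4)
m(j) = (-2 + j)*(3 + j)
M((1 + m(y(3, 6)))**2)*(-785) = 0*(-785) = 0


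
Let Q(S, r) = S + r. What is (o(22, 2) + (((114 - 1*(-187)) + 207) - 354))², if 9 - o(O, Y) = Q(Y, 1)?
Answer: 25600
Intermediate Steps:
o(O, Y) = 8 - Y (o(O, Y) = 9 - (Y + 1) = 9 - (1 + Y) = 9 + (-1 - Y) = 8 - Y)
(o(22, 2) + (((114 - 1*(-187)) + 207) - 354))² = ((8 - 1*2) + (((114 - 1*(-187)) + 207) - 354))² = ((8 - 2) + (((114 + 187) + 207) - 354))² = (6 + ((301 + 207) - 354))² = (6 + (508 - 354))² = (6 + 154)² = 160² = 25600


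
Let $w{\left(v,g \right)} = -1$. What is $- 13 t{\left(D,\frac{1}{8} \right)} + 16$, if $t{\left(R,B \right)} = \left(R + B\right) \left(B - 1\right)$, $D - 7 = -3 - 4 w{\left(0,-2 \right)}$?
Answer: $\frac{6939}{64} \approx 108.42$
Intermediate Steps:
$D = 8$ ($D = 7 - -1 = 7 + \left(-3 + 4\right) = 7 + 1 = 8$)
$t{\left(R,B \right)} = \left(-1 + B\right) \left(B + R\right)$ ($t{\left(R,B \right)} = \left(B + R\right) \left(-1 + B\right) = \left(-1 + B\right) \left(B + R\right)$)
$- 13 t{\left(D,\frac{1}{8} \right)} + 16 = - 13 \left(\left(\frac{1}{8}\right)^{2} - \frac{1}{8} - 8 + \frac{1}{8} \cdot 8\right) + 16 = - 13 \left(\frac{1}{64} - \frac{1}{8} - 8 + 1\right) + 16 = \left(-13\right) \left(- \frac{455}{64}\right) + 16 = \frac{5915}{64} + 16 = \frac{6939}{64}$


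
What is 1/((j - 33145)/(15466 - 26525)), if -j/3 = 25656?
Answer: 11059/110113 ≈ 0.10043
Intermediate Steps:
j = -76968 (j = -3*25656 = -76968)
1/((j - 33145)/(15466 - 26525)) = 1/((-76968 - 33145)/(15466 - 26525)) = 1/(-110113/(-11059)) = 1/(-110113*(-1/11059)) = 1/(110113/11059) = 11059/110113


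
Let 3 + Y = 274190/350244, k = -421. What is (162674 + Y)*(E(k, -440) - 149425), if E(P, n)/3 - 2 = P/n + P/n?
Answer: -936407222499686569/38526840 ≈ -2.4305e+10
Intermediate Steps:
Y = -388271/175122 (Y = -3 + 274190/350244 = -3 + 274190*(1/350244) = -3 + 137095/175122 = -388271/175122 ≈ -2.2171)
E(P, n) = 6 + 6*P/n (E(P, n) = 6 + 3*(P/n + P/n) = 6 + 3*(2*P/n) = 6 + 6*P/n)
(162674 + Y)*(E(k, -440) - 149425) = (162674 - 388271/175122)*((6 + 6*(-421)/(-440)) - 149425) = 28487407957*((6 + 6*(-421)*(-1/440)) - 149425)/175122 = 28487407957*((6 + 1263/220) - 149425)/175122 = 28487407957*(2583/220 - 149425)/175122 = (28487407957/175122)*(-32870917/220) = -936407222499686569/38526840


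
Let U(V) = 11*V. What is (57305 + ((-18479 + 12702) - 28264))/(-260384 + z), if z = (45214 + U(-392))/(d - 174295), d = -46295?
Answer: -855300960/9573024577 ≈ -0.089345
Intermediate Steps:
z = -6817/36765 (z = (45214 + 11*(-392))/(-46295 - 174295) = (45214 - 4312)/(-220590) = 40902*(-1/220590) = -6817/36765 ≈ -0.18542)
(57305 + ((-18479 + 12702) - 28264))/(-260384 + z) = (57305 + ((-18479 + 12702) - 28264))/(-260384 - 6817/36765) = (57305 + (-5777 - 28264))/(-9573024577/36765) = (57305 - 34041)*(-36765/9573024577) = 23264*(-36765/9573024577) = -855300960/9573024577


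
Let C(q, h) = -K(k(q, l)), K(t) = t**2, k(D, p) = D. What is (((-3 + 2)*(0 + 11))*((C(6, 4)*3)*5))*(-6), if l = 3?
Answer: -35640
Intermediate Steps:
C(q, h) = -q**2
(((-3 + 2)*(0 + 11))*((C(6, 4)*3)*5))*(-6) = (((-3 + 2)*(0 + 11))*((-1*6**2*3)*5))*(-6) = ((-1*11)*((-1*36*3)*5))*(-6) = -11*(-36*3)*5*(-6) = -(-1188)*5*(-6) = -11*(-540)*(-6) = 5940*(-6) = -35640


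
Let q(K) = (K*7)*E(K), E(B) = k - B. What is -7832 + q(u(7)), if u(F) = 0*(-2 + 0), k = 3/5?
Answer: -7832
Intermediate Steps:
k = ⅗ (k = 3*(⅕) = ⅗ ≈ 0.60000)
u(F) = 0 (u(F) = 0*(-2) = 0)
E(B) = ⅗ - B
q(K) = 7*K*(⅗ - K) (q(K) = (K*7)*(⅗ - K) = (7*K)*(⅗ - K) = 7*K*(⅗ - K))
-7832 + q(u(7)) = -7832 + (7/5)*0*(3 - 5*0) = -7832 + (7/5)*0*(3 + 0) = -7832 + (7/5)*0*3 = -7832 + 0 = -7832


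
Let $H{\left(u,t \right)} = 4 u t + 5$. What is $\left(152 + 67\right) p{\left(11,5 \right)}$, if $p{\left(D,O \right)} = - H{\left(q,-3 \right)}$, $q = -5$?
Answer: $-14235$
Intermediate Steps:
$H{\left(u,t \right)} = 5 + 4 t u$ ($H{\left(u,t \right)} = 4 t u + 5 = 5 + 4 t u$)
$p{\left(D,O \right)} = -65$ ($p{\left(D,O \right)} = - (5 + 4 \left(-3\right) \left(-5\right)) = - (5 + 60) = \left(-1\right) 65 = -65$)
$\left(152 + 67\right) p{\left(11,5 \right)} = \left(152 + 67\right) \left(-65\right) = 219 \left(-65\right) = -14235$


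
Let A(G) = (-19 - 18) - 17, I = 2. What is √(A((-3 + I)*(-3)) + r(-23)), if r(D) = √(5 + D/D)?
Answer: √(-54 + √6) ≈ 7.1799*I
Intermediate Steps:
A(G) = -54 (A(G) = -37 - 17 = -54)
r(D) = √6 (r(D) = √(5 + 1) = √6)
√(A((-3 + I)*(-3)) + r(-23)) = √(-54 + √6)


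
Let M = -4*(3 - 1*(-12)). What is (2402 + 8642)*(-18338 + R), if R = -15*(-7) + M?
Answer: -202027892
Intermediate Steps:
M = -60 (M = -4*(3 + 12) = -4*15 = -60)
R = 45 (R = -15*(-7) - 60 = 105 - 60 = 45)
(2402 + 8642)*(-18338 + R) = (2402 + 8642)*(-18338 + 45) = 11044*(-18293) = -202027892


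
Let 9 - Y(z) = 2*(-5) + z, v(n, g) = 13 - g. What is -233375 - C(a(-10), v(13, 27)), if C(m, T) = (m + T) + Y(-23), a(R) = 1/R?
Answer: -2334029/10 ≈ -2.3340e+5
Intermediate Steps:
Y(z) = 19 - z (Y(z) = 9 - (2*(-5) + z) = 9 - (-10 + z) = 9 + (10 - z) = 19 - z)
C(m, T) = 42 + T + m (C(m, T) = (m + T) + (19 - 1*(-23)) = (T + m) + (19 + 23) = (T + m) + 42 = 42 + T + m)
-233375 - C(a(-10), v(13, 27)) = -233375 - (42 + (13 - 1*27) + 1/(-10)) = -233375 - (42 + (13 - 27) - ⅒) = -233375 - (42 - 14 - ⅒) = -233375 - 1*279/10 = -233375 - 279/10 = -2334029/10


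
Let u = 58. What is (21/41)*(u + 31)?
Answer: 1869/41 ≈ 45.585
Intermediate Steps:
(21/41)*(u + 31) = (21/41)*(58 + 31) = (21*(1/41))*89 = (21/41)*89 = 1869/41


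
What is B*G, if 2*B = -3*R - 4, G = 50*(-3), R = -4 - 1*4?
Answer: -1500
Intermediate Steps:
R = -8 (R = -4 - 4 = -8)
G = -150
B = 10 (B = (-3*(-8) - 4)/2 = (24 - 4)/2 = (1/2)*20 = 10)
B*G = 10*(-150) = -1500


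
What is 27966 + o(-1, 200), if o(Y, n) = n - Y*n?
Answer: 28366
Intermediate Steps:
o(Y, n) = n - Y*n
27966 + o(-1, 200) = 27966 + 200*(1 - 1*(-1)) = 27966 + 200*(1 + 1) = 27966 + 200*2 = 27966 + 400 = 28366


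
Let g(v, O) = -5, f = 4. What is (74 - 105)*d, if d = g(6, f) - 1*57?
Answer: 1922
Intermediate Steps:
d = -62 (d = -5 - 1*57 = -5 - 57 = -62)
(74 - 105)*d = (74 - 105)*(-62) = -31*(-62) = 1922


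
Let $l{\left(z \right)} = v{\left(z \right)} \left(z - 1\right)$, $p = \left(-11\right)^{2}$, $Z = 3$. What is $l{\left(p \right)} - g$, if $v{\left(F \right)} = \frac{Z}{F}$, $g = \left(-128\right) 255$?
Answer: $\frac{3949800}{121} \approx 32643.0$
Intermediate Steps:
$p = 121$
$g = -32640$
$v{\left(F \right)} = \frac{3}{F}$
$l{\left(z \right)} = \frac{3 \left(-1 + z\right)}{z}$ ($l{\left(z \right)} = \frac{3}{z} \left(z - 1\right) = \frac{3}{z} \left(-1 + z\right) = \frac{3 \left(-1 + z\right)}{z}$)
$l{\left(p \right)} - g = \left(3 - \frac{3}{121}\right) - -32640 = \left(3 - \frac{3}{121}\right) + 32640 = \frac{360}{121} + 32640 = \frac{3949800}{121}$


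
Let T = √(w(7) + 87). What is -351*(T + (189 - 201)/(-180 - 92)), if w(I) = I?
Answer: -1053/68 - 351*√94 ≈ -3418.6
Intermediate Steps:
T = √94 (T = √(7 + 87) = √94 ≈ 9.6954)
-351*(T + (189 - 201)/(-180 - 92)) = -351*(√94 + (189 - 201)/(-180 - 92)) = -351*(√94 - 12/(-272)) = -351*(√94 - 12*(-1/272)) = -351*(√94 + 3/68) = -351*(3/68 + √94) = -1053/68 - 351*√94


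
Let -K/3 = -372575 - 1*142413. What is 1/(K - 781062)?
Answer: 1/763902 ≈ 1.3091e-6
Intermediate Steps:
K = 1544964 (K = -3*(-372575 - 1*142413) = -3*(-372575 - 142413) = -3*(-514988) = 1544964)
1/(K - 781062) = 1/(1544964 - 781062) = 1/763902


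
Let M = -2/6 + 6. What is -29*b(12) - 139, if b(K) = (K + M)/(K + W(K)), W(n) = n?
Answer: -11545/72 ≈ -160.35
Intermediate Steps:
M = 17/3 (M = -2*1/6 + 6 = -1/3 + 6 = 17/3 ≈ 5.6667)
b(K) = (17/3 + K)/(2*K) (b(K) = (K + 17/3)/(K + K) = (17/3 + K)/((2*K)) = (17/3 + K)*(1/(2*K)) = (17/3 + K)/(2*K))
-29*b(12) - 139 = -29*(17 + 3*12)/(6*12) - 139 = -29*(17 + 36)/(6*12) - 139 = -29*53/(6*12) - 139 = -29*53/72 - 139 = -1537/72 - 139 = -11545/72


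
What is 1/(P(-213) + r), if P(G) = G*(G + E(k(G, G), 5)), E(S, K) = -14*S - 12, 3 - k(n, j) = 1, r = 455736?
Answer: 1/509625 ≈ 1.9622e-6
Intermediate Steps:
k(n, j) = 2 (k(n, j) = 3 - 1*1 = 3 - 1 = 2)
E(S, K) = -12 - 14*S
P(G) = G*(-40 + G) (P(G) = G*(G + (-12 - 14*2)) = G*(G + (-12 - 28)) = G*(G - 40) = G*(-40 + G))
1/(P(-213) + r) = 1/(-213*(-40 - 213) + 455736) = 1/(-213*(-253) + 455736) = 1/(53889 + 455736) = 1/509625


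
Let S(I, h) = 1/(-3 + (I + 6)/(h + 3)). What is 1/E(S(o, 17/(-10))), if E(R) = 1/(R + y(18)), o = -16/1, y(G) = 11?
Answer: 1516/139 ≈ 10.906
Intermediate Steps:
o = -16 (o = -16*1 = -16)
S(I, h) = 1/(-3 + (6 + I)/(3 + h))
E(R) = 1/(11 + R) (E(R) = 1/(R + 11) = 1/(11 + R))
1/E(S(o, 17/(-10))) = 1/(1/(11 + (-3 - 17/(-10))/(3 - 1*(-16) + 3*(17/(-10))))) = 1/(1/(11 + (-3 - 17*(-1)/10)/(3 + 16 + 3*(17*(-⅒))))) = 1/(1/(11 + (-3 - 1*(-17/10))/(3 + 16 + 3*(-17/10)))) = 1/(1/(11 + (-3 + 17/10)/(3 + 16 - 51/10))) = 1/(1/(11 - 13/10/(139/10))) = 1/(1/(11 + (10/139)*(-13/10))) = 1/(1/(11 - 13/139)) = 1/(1/(1516/139)) = 1/(139/1516) = 1516/139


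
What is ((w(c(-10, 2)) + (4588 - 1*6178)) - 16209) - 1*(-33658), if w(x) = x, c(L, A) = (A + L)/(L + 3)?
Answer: 111021/7 ≈ 15860.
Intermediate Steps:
c(L, A) = (A + L)/(3 + L)
((w(c(-10, 2)) + (4588 - 1*6178)) - 16209) - 1*(-33658) = (((2 - 10)/(3 - 10) + (4588 - 1*6178)) - 16209) - 1*(-33658) = ((-8/(-7) + (4588 - 6178)) - 16209) + 33658 = ((-1/7*(-8) - 1590) - 16209) + 33658 = ((8/7 - 1590) - 16209) + 33658 = (-11122/7 - 16209) + 33658 = -124585/7 + 33658 = 111021/7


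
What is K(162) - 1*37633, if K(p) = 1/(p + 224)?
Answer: -14526337/386 ≈ -37633.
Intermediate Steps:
K(p) = 1/(224 + p)
K(162) - 1*37633 = 1/(224 + 162) - 1*37633 = 1/386 - 37633 = -14526337/386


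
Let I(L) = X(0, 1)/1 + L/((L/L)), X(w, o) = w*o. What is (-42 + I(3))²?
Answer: 1521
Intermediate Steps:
X(w, o) = o*w
I(L) = L (I(L) = (1*0)/1 + L/((L/L)) = 0*1 + L/1 = 0 + L*1 = 0 + L = L)
(-42 + I(3))² = (-42 + 3)² = (-39)² = 1521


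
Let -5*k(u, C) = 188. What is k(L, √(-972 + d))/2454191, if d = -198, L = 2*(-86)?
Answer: -188/12270955 ≈ -1.5321e-5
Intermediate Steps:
L = -172
k(u, C) = -188/5 (k(u, C) = -⅕*188 = -188/5)
k(L, √(-972 + d))/2454191 = -188/5/2454191 = -188/5*1/2454191 = -188/12270955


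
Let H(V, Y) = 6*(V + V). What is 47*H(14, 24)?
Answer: 7896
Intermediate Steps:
H(V, Y) = 12*V (H(V, Y) = 6*(2*V) = 12*V)
47*H(14, 24) = 47*(12*14) = 47*168 = 7896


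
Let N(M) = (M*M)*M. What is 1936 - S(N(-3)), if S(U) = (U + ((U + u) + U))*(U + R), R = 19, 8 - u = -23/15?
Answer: 20464/15 ≈ 1364.3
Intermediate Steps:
u = 143/15 (u = 8 - (-23)/15 = 8 - 1*(-23/15) = 8 + 23/15 = 143/15 ≈ 9.5333)
N(M) = M³ (N(M) = M²*M = M³)
S(U) = (19 + U)*(143/15 + 3*U) (S(U) = (U + ((U + 143/15) + U))*(U + 19) = (U + ((143/15 + U) + U))*(19 + U) = (U + (143/15 + 2*U))*(19 + U) = (143/15 + 3*U)*(19 + U) = (19 + U)*(143/15 + 3*U))
1936 - S(N(-3)) = 1936 - (2717/15 + 3*((-3)³)² + (998/15)*(-3)³) = 1936 - (2717/15 + 3*(-27)² + (998/15)*(-27)) = 1936 - (2717/15 + 3*729 - 8982/5) = 1936 - (2717/15 + 2187 - 8982/5) = 1936 - 1*8576/15 = 1936 - 8576/15 = 20464/15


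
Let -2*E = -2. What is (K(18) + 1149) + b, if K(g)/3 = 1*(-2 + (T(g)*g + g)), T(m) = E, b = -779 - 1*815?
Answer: -343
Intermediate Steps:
b = -1594 (b = -779 - 815 = -1594)
E = 1 (E = -½*(-2) = 1)
T(m) = 1
K(g) = -6 + 6*g (K(g) = 3*(1*(-2 + (1*g + g))) = 3*(1*(-2 + (g + g))) = 3*(1*(-2 + 2*g)) = 3*(-2 + 2*g) = -6 + 6*g)
(K(18) + 1149) + b = ((-6 + 6*18) + 1149) - 1594 = ((-6 + 108) + 1149) - 1594 = (102 + 1149) - 1594 = 1251 - 1594 = -343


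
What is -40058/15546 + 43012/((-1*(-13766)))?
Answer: 29306531/53501559 ≈ 0.54777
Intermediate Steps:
-40058/15546 + 43012/((-1*(-13766))) = -40058*1/15546 + 43012/13766 = -20029/7773 + 43012*(1/13766) = -20029/7773 + 21506/6883 = 29306531/53501559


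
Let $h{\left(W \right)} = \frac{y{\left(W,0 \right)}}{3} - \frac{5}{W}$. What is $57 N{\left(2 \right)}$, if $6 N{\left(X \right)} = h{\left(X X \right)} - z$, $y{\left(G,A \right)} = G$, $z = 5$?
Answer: $- \frac{1121}{24} \approx -46.708$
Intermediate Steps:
$h{\left(W \right)} = - \frac{5}{W} + \frac{W}{3}$ ($h{\left(W \right)} = \frac{W}{3} - \frac{5}{W} = - \frac{5}{W} + \frac{W}{3}$)
$N{\left(X \right)} = - \frac{5}{6} - \frac{5}{6 X^{2}} + \frac{X^{2}}{18}$ ($N{\left(X \right)} = \frac{\left(- \frac{5}{X X} + \frac{X X}{3}\right) - 5}{6} = \frac{\left(- \frac{5}{X^{2}} + \frac{X^{2}}{3}\right) - 5}{6} = \frac{-5 - \frac{5}{X^{2}} + \frac{X^{2}}{3}}{6} = - \frac{5}{6} - \frac{5}{6 X^{2}} + \frac{X^{2}}{18}$)
$57 N{\left(2 \right)} = 57 \frac{-15 + 2^{4} - 15 \cdot 2^{2}}{18 \cdot 4} = 57 \cdot \frac{1}{18} \cdot \frac{1}{4} \left(-15 + 16 - 60\right) = 57 \cdot \frac{1}{18} \cdot \frac{1}{4} \left(-59\right) = 57 \left(- \frac{59}{72}\right) = - \frac{1121}{24}$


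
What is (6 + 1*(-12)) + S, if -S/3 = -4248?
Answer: 12738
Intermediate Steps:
S = 12744 (S = -3*(-4248) = 12744)
(6 + 1*(-12)) + S = (6 + 1*(-12)) + 12744 = (6 - 12) + 12744 = -6 + 12744 = 12738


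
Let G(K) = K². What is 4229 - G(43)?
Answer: 2380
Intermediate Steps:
4229 - G(43) = 4229 - 1*43² = 4229 - 1*1849 = 4229 - 1849 = 2380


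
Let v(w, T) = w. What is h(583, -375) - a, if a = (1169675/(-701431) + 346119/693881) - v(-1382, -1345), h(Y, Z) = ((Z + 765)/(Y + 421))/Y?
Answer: -196690155799284728211/142443364586323526 ≈ -1380.8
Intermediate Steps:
h(Y, Z) = (765 + Z)/(Y*(421 + Y)) (h(Y, Z) = ((765 + Z)/(421 + Y))/Y = (765 + Z)/(Y*(421 + Y)))
a = 672063890946216/486709643711 (a = (1169675/(-701431) + 346119/693881) - 1*(-1382) = (1169675*(-1/701431) + 346119*(1/693881)) + 1382 = (-1169675/701431 + 346119/693881) + 1382 = -568836662386/486709643711 + 1382 = 672063890946216/486709643711 ≈ 1380.8)
h(583, -375) - a = (765 - 375)/(583*(421 + 583)) - 1*672063890946216/486709643711 = (1/583)*390/1004 - 672063890946216/486709643711 = (1/583)*(1/1004)*390 - 672063890946216/486709643711 = 195/292666 - 672063890946216/486709643711 = -196690155799284728211/142443364586323526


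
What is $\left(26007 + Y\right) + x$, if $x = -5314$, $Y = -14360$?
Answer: $6333$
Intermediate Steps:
$\left(26007 + Y\right) + x = \left(26007 - 14360\right) - 5314 = 11647 - 5314 = 6333$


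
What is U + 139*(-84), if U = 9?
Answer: -11667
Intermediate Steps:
U + 139*(-84) = 9 + 139*(-84) = 9 - 11676 = -11667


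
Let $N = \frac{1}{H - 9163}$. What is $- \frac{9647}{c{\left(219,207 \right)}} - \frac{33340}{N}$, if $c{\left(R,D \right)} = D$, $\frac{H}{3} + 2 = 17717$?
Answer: $- \frac{303536504807}{207} \approx -1.4664 \cdot 10^{9}$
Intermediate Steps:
$H = 53145$ ($H = -6 + 3 \cdot 17717 = -6 + 53151 = 53145$)
$N = \frac{1}{43982}$ ($N = \frac{1}{53145 - 9163} = \frac{1}{43982} \approx 2.2737 \cdot 10^{-5}$)
$- \frac{9647}{c{\left(219,207 \right)}} - \frac{33340}{N} = - \frac{9647}{207} - 33340 \frac{1}{\frac{1}{43982}} = \left(-9647\right) \frac{1}{207} - 1466359880 = - \frac{9647}{207} - 1466359880 = - \frac{303536504807}{207}$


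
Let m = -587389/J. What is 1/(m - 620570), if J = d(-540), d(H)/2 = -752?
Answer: -1504/932749891 ≈ -1.6124e-6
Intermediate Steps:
d(H) = -1504 (d(H) = 2*(-752) = -1504)
J = -1504
m = 587389/1504 (m = -587389/(-1504) = -587389*(-1/1504) = 587389/1504 ≈ 390.55)
1/(m - 620570) = 1/(587389/1504 - 620570) = 1/(-932749891/1504) = -1504/932749891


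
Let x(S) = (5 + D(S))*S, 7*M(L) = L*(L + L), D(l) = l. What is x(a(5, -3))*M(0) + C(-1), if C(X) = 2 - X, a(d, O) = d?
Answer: 3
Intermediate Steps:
M(L) = 2*L**2/7 (M(L) = (L*(L + L))/7 = (L*(2*L))/7 = (2*L**2)/7 = 2*L**2/7)
x(S) = S*(5 + S) (x(S) = (5 + S)*S = S*(5 + S))
x(a(5, -3))*M(0) + C(-1) = (5*(5 + 5))*((2/7)*0**2) + (2 - 1*(-1)) = (5*10)*((2/7)*0) + (2 + 1) = 50*0 + 3 = 0 + 3 = 3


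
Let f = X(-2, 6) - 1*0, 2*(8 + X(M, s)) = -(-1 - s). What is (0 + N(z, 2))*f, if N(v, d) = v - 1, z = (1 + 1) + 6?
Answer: -63/2 ≈ -31.500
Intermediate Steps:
z = 8 (z = 2 + 6 = 8)
X(M, s) = -15/2 + s/2 (X(M, s) = -8 + (-(-1 - s))/2 = -8 + (1 + s)/2 = -8 + (½ + s/2) = -15/2 + s/2)
f = -9/2 (f = (-15/2 + (½)*6) - 1*0 = (-15/2 + 3) + 0 = -9/2 + 0 = -9/2 ≈ -4.5000)
N(v, d) = -1 + v
(0 + N(z, 2))*f = (0 + (-1 + 8))*(-9/2) = (0 + 7)*(-9/2) = 7*(-9/2) = -63/2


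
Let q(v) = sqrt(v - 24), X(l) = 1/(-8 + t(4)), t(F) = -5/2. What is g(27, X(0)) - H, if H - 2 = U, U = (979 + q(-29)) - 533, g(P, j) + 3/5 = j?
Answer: -47113/105 - I*sqrt(53) ≈ -448.7 - 7.2801*I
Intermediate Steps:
t(F) = -5/2 (t(F) = -5*1/2 = -5/2)
X(l) = -2/21 (X(l) = 1/(-8 - 5/2) = 1/(-21/2) = -2/21)
g(P, j) = -3/5 + j
q(v) = sqrt(-24 + v)
U = 446 + I*sqrt(53) (U = (979 + sqrt(-24 - 29)) - 533 = (979 + sqrt(-53)) - 533 = (979 + I*sqrt(53)) - 533 = 446 + I*sqrt(53) ≈ 446.0 + 7.2801*I)
H = 448 + I*sqrt(53) (H = 2 + (446 + I*sqrt(53)) = 448 + I*sqrt(53) ≈ 448.0 + 7.2801*I)
g(27, X(0)) - H = (-3/5 - 2/21) - (448 + I*sqrt(53)) = -73/105 + (-448 - I*sqrt(53)) = -47113/105 - I*sqrt(53)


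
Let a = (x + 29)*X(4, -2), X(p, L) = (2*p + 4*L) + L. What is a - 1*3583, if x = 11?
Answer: -3663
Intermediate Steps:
X(p, L) = 2*p + 5*L
a = -80 (a = (11 + 29)*(2*4 + 5*(-2)) = 40*(8 - 10) = 40*(-2) = -80)
a - 1*3583 = -80 - 1*3583 = -80 - 3583 = -3663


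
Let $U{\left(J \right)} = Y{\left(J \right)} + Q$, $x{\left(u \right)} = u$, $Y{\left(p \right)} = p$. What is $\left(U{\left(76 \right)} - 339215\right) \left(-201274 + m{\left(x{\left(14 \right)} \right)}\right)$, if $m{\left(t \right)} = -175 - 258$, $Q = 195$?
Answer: $68367377408$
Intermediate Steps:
$U{\left(J \right)} = 195 + J$ ($U{\left(J \right)} = J + 195 = 195 + J$)
$m{\left(t \right)} = -433$ ($m{\left(t \right)} = -175 - 258 = -433$)
$\left(U{\left(76 \right)} - 339215\right) \left(-201274 + m{\left(x{\left(14 \right)} \right)}\right) = \left(\left(195 + 76\right) - 339215\right) \left(-201274 - 433\right) = \left(271 - 339215\right) \left(-201707\right) = \left(-338944\right) \left(-201707\right) = 68367377408$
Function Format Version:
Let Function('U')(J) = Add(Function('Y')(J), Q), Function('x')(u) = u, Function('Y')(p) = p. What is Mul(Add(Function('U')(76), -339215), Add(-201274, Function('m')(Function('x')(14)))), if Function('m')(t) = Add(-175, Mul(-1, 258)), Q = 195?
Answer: 68367377408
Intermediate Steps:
Function('U')(J) = Add(195, J) (Function('U')(J) = Add(J, 195) = Add(195, J))
Function('m')(t) = -433 (Function('m')(t) = Add(-175, -258) = -433)
Mul(Add(Function('U')(76), -339215), Add(-201274, Function('m')(Function('x')(14)))) = Mul(Add(Add(195, 76), -339215), Add(-201274, -433)) = Mul(Add(271, -339215), -201707) = Mul(-338944, -201707) = 68367377408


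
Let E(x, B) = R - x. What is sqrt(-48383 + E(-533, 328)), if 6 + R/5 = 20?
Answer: 2*I*sqrt(11945) ≈ 218.59*I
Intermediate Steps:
R = 70 (R = -30 + 5*20 = -30 + 100 = 70)
E(x, B) = 70 - x
sqrt(-48383 + E(-533, 328)) = sqrt(-48383 + (70 - 1*(-533))) = sqrt(-48383 + (70 + 533)) = sqrt(-48383 + 603) = sqrt(-47780) = 2*I*sqrt(11945)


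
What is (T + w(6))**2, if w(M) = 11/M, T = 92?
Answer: 316969/36 ≈ 8804.7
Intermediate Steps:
(T + w(6))**2 = (92 + 11/6)**2 = (563/6)**2 = 316969/36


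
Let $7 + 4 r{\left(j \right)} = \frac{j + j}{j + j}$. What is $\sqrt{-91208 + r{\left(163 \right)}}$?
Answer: $\frac{i \sqrt{364838}}{2} \approx 302.01 i$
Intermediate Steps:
$r{\left(j \right)} = - \frac{3}{2}$ ($r{\left(j \right)} = - \frac{7}{4} + \frac{\left(j + j\right) \frac{1}{j + j}}{4} = - \frac{7}{4} + \frac{2 j \frac{1}{2 j}}{4} = - \frac{7}{4} + \frac{1}{4} \cdot 1 = - \frac{7}{4} + \frac{1}{4} = - \frac{3}{2}$)
$\sqrt{-91208 + r{\left(163 \right)}} = \sqrt{-91208 - \frac{3}{2}} = \sqrt{- \frac{182419}{2}} = \frac{i \sqrt{364838}}{2}$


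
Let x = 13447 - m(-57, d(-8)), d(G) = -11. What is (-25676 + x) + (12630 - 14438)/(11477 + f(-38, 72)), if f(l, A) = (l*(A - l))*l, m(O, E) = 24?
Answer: -2086896009/170317 ≈ -12253.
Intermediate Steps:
f(l, A) = l²*(A - l)
x = 13423 (x = 13447 - 1*24 = 13447 - 24 = 13423)
(-25676 + x) + (12630 - 14438)/(11477 + f(-38, 72)) = (-25676 + 13423) + (12630 - 14438)/(11477 + (-38)²*(72 - 1*(-38))) = -12253 - 1808/(11477 + 1444*(72 + 38)) = -12253 - 1808/(11477 + 1444*110) = -12253 - 1808/(11477 + 158840) = -12253 - 1808/170317 = -2086896009/170317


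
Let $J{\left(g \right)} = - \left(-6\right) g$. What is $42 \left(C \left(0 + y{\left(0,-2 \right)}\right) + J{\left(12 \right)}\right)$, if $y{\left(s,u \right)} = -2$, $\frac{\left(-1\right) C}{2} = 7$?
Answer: $4200$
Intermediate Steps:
$C = -14$ ($C = \left(-2\right) 7 = -14$)
$J{\left(g \right)} = 6 g$
$42 \left(C \left(0 + y{\left(0,-2 \right)}\right) + J{\left(12 \right)}\right) = 42 \left(- 14 \left(0 - 2\right) + 6 \cdot 12\right) = 42 \left(\left(-14\right) \left(-2\right) + 72\right) = 42 \left(28 + 72\right) = 42 \cdot 100 = 4200$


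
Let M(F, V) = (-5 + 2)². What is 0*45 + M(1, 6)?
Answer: 9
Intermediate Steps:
M(F, V) = 9 (M(F, V) = (-3)² = 9)
0*45 + M(1, 6) = 0*45 + 9 = 0 + 9 = 9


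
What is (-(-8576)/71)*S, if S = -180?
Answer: -1543680/71 ≈ -21742.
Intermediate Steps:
(-(-8576)/71)*S = -(-8576)/71*(-180) = -128*(-67/71)*(-180) = (8576/71)*(-180) = -1543680/71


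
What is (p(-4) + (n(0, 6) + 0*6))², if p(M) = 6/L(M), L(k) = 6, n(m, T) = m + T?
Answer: 49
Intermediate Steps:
n(m, T) = T + m
p(M) = 1 (p(M) = 6/6 = 6*(⅙) = 1)
(p(-4) + (n(0, 6) + 0*6))² = (1 + ((6 + 0) + 0*6))² = (1 + (6 + 0))² = (1 + 6)² = 7² = 49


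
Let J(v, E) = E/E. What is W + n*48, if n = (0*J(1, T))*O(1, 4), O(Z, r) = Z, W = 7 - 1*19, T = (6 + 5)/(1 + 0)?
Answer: -12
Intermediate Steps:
T = 11 (T = 11/1 = 11*1 = 11)
W = -12 (W = 7 - 19 = -12)
J(v, E) = 1
n = 0 (n = (0*1)*1 = 0*1 = 0)
W + n*48 = -12 + 0*48 = -12 + 0 = -12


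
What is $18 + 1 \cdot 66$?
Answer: $84$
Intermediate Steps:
$18 + 1 \cdot 66 = 18 + 66 = 84$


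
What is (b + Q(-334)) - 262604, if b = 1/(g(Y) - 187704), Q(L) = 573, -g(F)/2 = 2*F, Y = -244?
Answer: -48928524569/186728 ≈ -2.6203e+5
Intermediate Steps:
g(F) = -4*F
b = -1/186728 (b = 1/(-4*(-244) - 187704) = 1/(976 - 187704) = 1/(-186728) = -1/186728 ≈ -5.3554e-6)
(b + Q(-334)) - 262604 = (-1/186728 + 573) - 262604 = 106995143/186728 - 262604 = -48928524569/186728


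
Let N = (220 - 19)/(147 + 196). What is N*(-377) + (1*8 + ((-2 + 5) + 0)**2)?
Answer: -69946/343 ≈ -203.92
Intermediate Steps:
N = 201/343 ≈ 0.58601
N*(-377) + (1*8 + ((-2 + 5) + 0)**2) = (201/343)*(-377) + (1*8 + ((-2 + 5) + 0)**2) = -75777/343 + (8 + (3 + 0)**2) = -75777/343 + (8 + 3**2) = -75777/343 + (8 + 9) = -75777/343 + 17 = -69946/343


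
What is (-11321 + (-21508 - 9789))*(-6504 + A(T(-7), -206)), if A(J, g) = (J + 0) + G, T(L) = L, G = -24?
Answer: 278508630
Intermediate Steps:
A(J, g) = -24 + J (A(J, g) = (J + 0) - 24 = J - 24 = -24 + J)
(-11321 + (-21508 - 9789))*(-6504 + A(T(-7), -206)) = (-11321 + (-21508 - 9789))*(-6504 + (-24 - 7)) = (-11321 - 31297)*(-6504 - 31) = -42618*(-6535) = 278508630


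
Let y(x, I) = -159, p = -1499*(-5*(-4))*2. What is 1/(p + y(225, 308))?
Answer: -1/60119 ≈ -1.6634e-5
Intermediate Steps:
p = -59960 (p = -29980*2 = -1499*40 = -59960)
1/(p + y(225, 308)) = 1/(-59960 - 159) = 1/(-60119) = -1/60119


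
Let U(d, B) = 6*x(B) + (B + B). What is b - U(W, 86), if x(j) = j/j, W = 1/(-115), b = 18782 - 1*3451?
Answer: 15153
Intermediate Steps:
b = 15331 (b = 18782 - 3451 = 15331)
W = -1/115 ≈ -0.0086956
x(j) = 1
U(d, B) = 6 + 2*B (U(d, B) = 6*1 + (B + B) = 6 + 2*B)
b - U(W, 86) = 15331 - (6 + 2*86) = 15331 - (6 + 172) = 15331 - 1*178 = 15331 - 178 = 15153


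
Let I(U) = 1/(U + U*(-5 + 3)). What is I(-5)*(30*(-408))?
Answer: -2448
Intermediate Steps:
I(U) = -1/U (I(U) = 1/(U + U*(-2)) = 1/(U - 2*U) = 1/(-U) = -1/U)
I(-5)*(30*(-408)) = (-1/(-5))*(30*(-408)) = -1*(-⅕)*(-12240) = (⅕)*(-12240) = -2448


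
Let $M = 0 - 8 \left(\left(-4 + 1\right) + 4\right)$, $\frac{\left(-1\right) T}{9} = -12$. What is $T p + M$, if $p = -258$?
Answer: $-27872$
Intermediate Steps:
$T = 108$ ($T = \left(-9\right) \left(-12\right) = 108$)
$M = -8$ ($M = 0 - 8 \left(-3 + 4\right) = 0 - 8 = -8$)
$T p + M = 108 \left(-258\right) - 8 = -27864 - 8 = -27872$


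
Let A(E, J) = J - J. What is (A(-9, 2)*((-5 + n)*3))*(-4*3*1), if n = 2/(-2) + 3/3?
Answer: 0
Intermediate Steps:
A(E, J) = 0
n = 0 (n = 2*(-½) + 3*(⅓) = -1 + 1 = 0)
(A(-9, 2)*((-5 + n)*3))*(-4*3*1) = (0*((-5 + 0)*3))*(-4*3*1) = (0*(-5*3))*(-12*1) = (0*(-15))*(-12) = 0*(-12) = 0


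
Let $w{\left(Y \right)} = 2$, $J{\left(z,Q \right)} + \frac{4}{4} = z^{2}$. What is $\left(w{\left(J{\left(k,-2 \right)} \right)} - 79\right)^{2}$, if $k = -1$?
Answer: $5929$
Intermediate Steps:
$J{\left(z,Q \right)} = -1 + z^{2}$
$\left(w{\left(J{\left(k,-2 \right)} \right)} - 79\right)^{2} = \left(2 - 79\right)^{2} = \left(-77\right)^{2} = 5929$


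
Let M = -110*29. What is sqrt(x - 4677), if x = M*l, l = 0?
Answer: I*sqrt(4677) ≈ 68.389*I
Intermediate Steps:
M = -3190
x = 0 (x = -3190*0 = 0)
sqrt(x - 4677) = sqrt(0 - 4677) = sqrt(-4677) = I*sqrt(4677)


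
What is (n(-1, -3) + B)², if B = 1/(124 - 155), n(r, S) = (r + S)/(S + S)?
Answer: 3481/8649 ≈ 0.40247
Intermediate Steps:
n(r, S) = (S + r)/(2*S) (n(r, S) = (S + r)/((2*S)) = (S + r)*(1/(2*S)) = (S + r)/(2*S))
B = -1/31 (B = 1/(-31) = -1/31 ≈ -0.032258)
(n(-1, -3) + B)² = ((½)*(-3 - 1)/(-3) - 1/31)² = ((½)*(-⅓)*(-4) - 1/31)² = (⅔ - 1/31)² = (59/93)² = 3481/8649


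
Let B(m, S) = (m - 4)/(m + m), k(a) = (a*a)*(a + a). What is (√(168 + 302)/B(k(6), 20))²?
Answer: 21928320/11449 ≈ 1915.3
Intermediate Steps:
k(a) = 2*a³ (k(a) = a²*(2*a) = 2*a³)
B(m, S) = (-4 + m)/(2*m) (B(m, S) = (-4 + m)/((2*m)) = (-4 + m)*(1/(2*m)) = (-4 + m)/(2*m))
(√(168 + 302)/B(k(6), 20))² = (√(168 + 302)/(((-4 + 2*6³)/(2*((2*6³))))))² = (√470/(((-4 + 2*216)/(2*((2*216))))))² = (√470/(((½)*(-4 + 432)/432)))² = (√470/(((½)*(1/432)*428)))² = (√470/(107/216))² = (√470*(216/107))² = (216*√470/107)² = 21928320/11449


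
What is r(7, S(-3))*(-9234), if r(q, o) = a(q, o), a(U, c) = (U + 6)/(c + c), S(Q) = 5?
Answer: -60021/5 ≈ -12004.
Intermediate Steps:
a(U, c) = (6 + U)/(2*c) (a(U, c) = (6 + U)/((2*c)) = (6 + U)*(1/(2*c)) = (6 + U)/(2*c))
r(q, o) = (6 + q)/(2*o)
r(7, S(-3))*(-9234) = ((1/2)*(6 + 7)/5)*(-9234) = ((1/2)*(1/5)*13)*(-9234) = (13/10)*(-9234) = -60021/5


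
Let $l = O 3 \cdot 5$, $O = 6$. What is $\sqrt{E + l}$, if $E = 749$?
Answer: $\sqrt{839} \approx 28.965$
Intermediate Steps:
$l = 90$ ($l = 6 \cdot 3 \cdot 5 = 18 \cdot 5 = 90$)
$\sqrt{E + l} = \sqrt{749 + 90} = \sqrt{839}$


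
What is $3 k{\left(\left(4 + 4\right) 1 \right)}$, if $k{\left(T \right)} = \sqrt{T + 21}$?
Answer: $3 \sqrt{29} \approx 16.155$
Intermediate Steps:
$k{\left(T \right)} = \sqrt{21 + T}$
$3 k{\left(\left(4 + 4\right) 1 \right)} = 3 \sqrt{21 + \left(4 + 4\right) 1} = 3 \sqrt{21 + 8 \cdot 1} = 3 \sqrt{21 + 8} = 3 \sqrt{29}$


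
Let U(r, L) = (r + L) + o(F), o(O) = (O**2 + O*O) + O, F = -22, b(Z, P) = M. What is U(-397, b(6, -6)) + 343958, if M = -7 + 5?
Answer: 344505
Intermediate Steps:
M = -2
b(Z, P) = -2
o(O) = O + 2*O**2 (o(O) = (O**2 + O**2) + O = 2*O**2 + O = O + 2*O**2)
U(r, L) = 946 + L + r (U(r, L) = (r + L) - 22*(1 + 2*(-22)) = (L + r) - 22*(1 - 44) = (L + r) - 22*(-43) = (L + r) + 946 = 946 + L + r)
U(-397, b(6, -6)) + 343958 = (946 - 2 - 397) + 343958 = 547 + 343958 = 344505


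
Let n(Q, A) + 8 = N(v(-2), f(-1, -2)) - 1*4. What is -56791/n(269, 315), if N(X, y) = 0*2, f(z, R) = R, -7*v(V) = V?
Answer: 56791/12 ≈ 4732.6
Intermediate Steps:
v(V) = -V/7
N(X, y) = 0
n(Q, A) = -12 (n(Q, A) = -8 + (0 - 1*4) = -8 + (0 - 4) = -8 - 4 = -12)
-56791/n(269, 315) = -56791/(-12) = -56791*(-1/12) = 56791/12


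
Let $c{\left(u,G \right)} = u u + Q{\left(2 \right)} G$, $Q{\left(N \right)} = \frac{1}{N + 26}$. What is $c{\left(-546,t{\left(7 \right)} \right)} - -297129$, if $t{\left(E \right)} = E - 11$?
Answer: $\frac{4166714}{7} \approx 5.9525 \cdot 10^{5}$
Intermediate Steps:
$t{\left(E \right)} = -11 + E$
$Q{\left(N \right)} = \frac{1}{26 + N}$
$c{\left(u,G \right)} = u^{2} + \frac{G}{28}$ ($c{\left(u,G \right)} = u u + \frac{G}{26 + 2} = u^{2} + \frac{G}{28}$)
$c{\left(-546,t{\left(7 \right)} \right)} - -297129 = \left(\left(-546\right)^{2} + \frac{-11 + 7}{28}\right) - -297129 = \left(298116 + \frac{1}{28} \left(-4\right)\right) + 297129 = \left(298116 - \frac{1}{7}\right) + 297129 = \frac{2086811}{7} + 297129 = \frac{4166714}{7}$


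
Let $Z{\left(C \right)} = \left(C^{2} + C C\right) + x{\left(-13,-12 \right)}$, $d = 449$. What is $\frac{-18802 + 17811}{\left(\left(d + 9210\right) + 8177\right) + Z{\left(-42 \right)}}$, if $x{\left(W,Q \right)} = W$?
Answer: $- \frac{991}{21351} \approx -0.046415$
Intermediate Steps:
$Z{\left(C \right)} = -13 + 2 C^{2}$ ($Z{\left(C \right)} = \left(C^{2} + C C\right) - 13 = \left(C^{2} + C^{2}\right) - 13 = 2 C^{2} - 13 = -13 + 2 C^{2}$)
$\frac{-18802 + 17811}{\left(\left(d + 9210\right) + 8177\right) + Z{\left(-42 \right)}} = \frac{-18802 + 17811}{\left(\left(449 + 9210\right) + 8177\right) - \left(13 - 2 \left(-42\right)^{2}\right)} = - \frac{991}{\left(9659 + 8177\right) + \left(-13 + 2 \cdot 1764\right)} = - \frac{991}{17836 + \left(-13 + 3528\right)} = - \frac{991}{17836 + 3515} = - \frac{991}{21351}$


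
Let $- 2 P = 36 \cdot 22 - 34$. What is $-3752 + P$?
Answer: $-4131$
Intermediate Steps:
$P = -379$ ($P = - \frac{36 \cdot 22 - 34}{2} = - \frac{792 - 34}{2} = \left(- \frac{1}{2}\right) 758 = -379$)
$-3752 + P = -3752 - 379 = -4131$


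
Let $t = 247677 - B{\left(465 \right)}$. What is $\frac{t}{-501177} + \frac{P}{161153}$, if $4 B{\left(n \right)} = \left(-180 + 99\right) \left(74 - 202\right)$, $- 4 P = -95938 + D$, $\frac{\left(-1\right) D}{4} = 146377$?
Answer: $\frac{30590054987}{53844118054} \approx 0.56812$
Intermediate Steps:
$D = -585508$ ($D = \left(-4\right) 146377 = -585508$)
$P = \frac{340723}{2}$ ($P = - \frac{-95938 - 585508}{4} = \left(- \frac{1}{4}\right) \left(-681446\right) = \frac{340723}{2} \approx 1.7036 \cdot 10^{5}$)
$B{\left(n \right)} = 2592$ ($B{\left(n \right)} = \frac{\left(-180 + 99\right) \left(74 - 202\right)}{4} = \frac{\left(-81\right) \left(-128\right)}{4} = \frac{1}{4} \cdot 10368 = 2592$)
$t = 245085$ ($t = 247677 - 2592 = 245085$)
$\frac{t}{-501177} + \frac{P}{161153} = \frac{245085}{-501177} + \frac{340723}{2 \cdot 161153} = 245085 \left(- \frac{1}{501177}\right) + \frac{340723}{2} \cdot \frac{1}{161153} = - \frac{81695}{167059} + \frac{340723}{322306} = \frac{30590054987}{53844118054}$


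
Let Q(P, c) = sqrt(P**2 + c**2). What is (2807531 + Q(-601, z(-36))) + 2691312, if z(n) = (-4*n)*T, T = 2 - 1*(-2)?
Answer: 5498843 + sqrt(692977) ≈ 5.4997e+6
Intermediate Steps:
T = 4 (T = 2 + 2 = 4)
z(n) = -16*n (z(n) = -4*n*4 = -16*n)
(2807531 + Q(-601, z(-36))) + 2691312 = (2807531 + sqrt((-601)**2 + (-16*(-36))**2)) + 2691312 = (2807531 + sqrt(361201 + 576**2)) + 2691312 = (2807531 + sqrt(361201 + 331776)) + 2691312 = (2807531 + sqrt(692977)) + 2691312 = 5498843 + sqrt(692977)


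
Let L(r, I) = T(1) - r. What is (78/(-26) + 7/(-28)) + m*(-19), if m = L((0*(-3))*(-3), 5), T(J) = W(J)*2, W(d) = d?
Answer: -165/4 ≈ -41.250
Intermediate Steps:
T(J) = 2*J (T(J) = J*2 = 2*J)
L(r, I) = 2 - r (L(r, I) = 2*1 - r = 2 - r)
m = 2 (m = 2 - 0*(-3)*(-3) = 2 - 0*(-3) = 2 - 1*0 = 2 + 0 = 2)
(78/(-26) + 7/(-28)) + m*(-19) = (78/(-26) + 7/(-28)) + 2*(-19) = (78*(-1/26) + 7*(-1/28)) - 38 = (-3 - 1/4) - 38 = -13/4 - 38 = -165/4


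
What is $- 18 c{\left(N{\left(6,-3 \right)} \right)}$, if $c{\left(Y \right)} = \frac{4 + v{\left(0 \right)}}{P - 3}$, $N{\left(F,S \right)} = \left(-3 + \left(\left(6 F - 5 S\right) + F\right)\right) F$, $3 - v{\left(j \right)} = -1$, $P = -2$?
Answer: $\frac{144}{5} \approx 28.8$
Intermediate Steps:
$v{\left(j \right)} = 4$ ($v{\left(j \right)} = 3 - -1 = 3 + 1 = 4$)
$N{\left(F,S \right)} = F \left(-3 - 5 S + 7 F\right)$ ($N{\left(F,S \right)} = \left(-3 + \left(\left(- 5 S + 6 F\right) + F\right)\right) F = \left(-3 + \left(- 5 S + 7 F\right)\right) F = \left(-3 - 5 S + 7 F\right) F = F \left(-3 - 5 S + 7 F\right)$)
$c{\left(Y \right)} = - \frac{8}{5}$ ($c{\left(Y \right)} = \frac{4 + 4}{-2 - 3} = \frac{8}{-5} = 8 \left(- \frac{1}{5}\right) = - \frac{8}{5}$)
$- 18 c{\left(N{\left(6,-3 \right)} \right)} = \left(-18\right) \left(- \frac{8}{5}\right) = \frac{144}{5}$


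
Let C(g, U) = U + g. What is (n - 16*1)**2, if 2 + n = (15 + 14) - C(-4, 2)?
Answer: 169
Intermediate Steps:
n = 29 (n = -2 + ((15 + 14) - (2 - 4)) = -2 + (29 - 1*(-2)) = -2 + (29 + 2) = -2 + 31 = 29)
(n - 16*1)**2 = (29 - 16*1)**2 = (29 - 16)**2 = 13**2 = 169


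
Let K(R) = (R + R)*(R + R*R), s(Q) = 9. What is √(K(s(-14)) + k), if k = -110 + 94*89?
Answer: 2*√2469 ≈ 99.378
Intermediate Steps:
K(R) = 2*R*(R + R²) (K(R) = (2*R)*(R + R²) = 2*R*(R + R²))
k = 8256 (k = -110 + 8366 = 8256)
√(K(s(-14)) + k) = √(2*9²*(1 + 9) + 8256) = √(2*81*10 + 8256) = √(1620 + 8256) = √9876 = 2*√2469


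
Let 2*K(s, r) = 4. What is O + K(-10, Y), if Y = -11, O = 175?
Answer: 177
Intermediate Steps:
K(s, r) = 2 (K(s, r) = (1/2)*4 = 2)
O + K(-10, Y) = 175 + 2 = 177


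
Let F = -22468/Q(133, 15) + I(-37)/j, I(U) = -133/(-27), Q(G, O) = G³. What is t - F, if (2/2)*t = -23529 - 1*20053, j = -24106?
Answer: -66734574914014571/1531242023094 ≈ -43582.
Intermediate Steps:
I(U) = 133/27 (I(U) = -133*(-1/27) = 133/27)
t = -43582 (t = -23529 - 1*20053 = -23529 - 20053 = -43582)
F = -14936468137/1531242023094 (F = -22468/(133³) + (133/27)/(-24106) = -22468/2352637 + (133/27)*(-1/24106) = -22468*1/2352637 - 133/650862 = -22468/2352637 - 133/650862 = -14936468137/1531242023094 ≈ -0.0097545)
t - F = -43582 - 1*(-14936468137/1531242023094) = -43582 + 14936468137/1531242023094 = -66734574914014571/1531242023094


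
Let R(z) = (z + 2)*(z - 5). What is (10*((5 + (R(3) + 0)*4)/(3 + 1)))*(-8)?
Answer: 700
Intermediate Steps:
R(z) = (-5 + z)*(2 + z) (R(z) = (2 + z)*(-5 + z) = (-5 + z)*(2 + z))
(10*((5 + (R(3) + 0)*4)/(3 + 1)))*(-8) = (10*((5 + ((-10 + 3**2 - 3*3) + 0)*4)/(3 + 1)))*(-8) = (10*((5 + ((-10 + 9 - 9) + 0)*4)/4))*(-8) = (10*((5 + (-10 + 0)*4)*(1/4)))*(-8) = (10*((5 - 10*4)*(1/4)))*(-8) = (10*((5 - 40)*(1/4)))*(-8) = (10*(-35*1/4))*(-8) = (10*(-35/4))*(-8) = -175/2*(-8) = 700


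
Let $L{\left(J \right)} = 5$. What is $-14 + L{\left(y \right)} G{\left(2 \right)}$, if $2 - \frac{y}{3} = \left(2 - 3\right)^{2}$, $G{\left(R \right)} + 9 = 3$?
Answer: $-44$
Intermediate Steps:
$G{\left(R \right)} = -6$ ($G{\left(R \right)} = -9 + 3 = -6$)
$y = 3$ ($y = 6 - 3 \left(2 - 3\right)^{2} = 6 - 3 \left(-1\right)^{2} = 6 - 3 = 3$)
$-14 + L{\left(y \right)} G{\left(2 \right)} = -14 + 5 \left(-6\right) = -14 - 30 = -44$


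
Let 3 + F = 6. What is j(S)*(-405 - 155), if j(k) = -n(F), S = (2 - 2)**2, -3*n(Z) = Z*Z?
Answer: -1680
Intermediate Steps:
F = 3 (F = -3 + 6 = 3)
n(Z) = -Z**2/3 (n(Z) = -Z*Z/3 = -Z**2/3)
S = 0 (S = 0**2 = 0)
j(k) = 3 (j(k) = -(-1)*3**2/3 = -(-1)*9/3 = -1*(-3) = 3)
j(S)*(-405 - 155) = 3*(-405 - 155) = 3*(-560) = -1680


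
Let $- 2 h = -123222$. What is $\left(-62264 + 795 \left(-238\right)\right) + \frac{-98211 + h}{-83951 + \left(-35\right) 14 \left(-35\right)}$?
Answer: $- \frac{5599559358}{22267} \approx -2.5147 \cdot 10^{5}$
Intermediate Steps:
$h = 61611$ ($h = \left(- \frac{1}{2}\right) \left(-123222\right) = 61611$)
$\left(-62264 + 795 \left(-238\right)\right) + \frac{-98211 + h}{-83951 + \left(-35\right) 14 \left(-35\right)} = \left(-62264 + 795 \left(-238\right)\right) + \frac{-98211 + 61611}{-83951 + \left(-35\right) 14 \left(-35\right)} = \left(-62264 - 189210\right) - \frac{36600}{-83951 - -17150} = -251474 - \frac{36600}{-83951 + 17150} = -251474 - \frac{36600}{-66801} = -251474 - - \frac{12200}{22267} = -251474 + \frac{12200}{22267} = - \frac{5599559358}{22267}$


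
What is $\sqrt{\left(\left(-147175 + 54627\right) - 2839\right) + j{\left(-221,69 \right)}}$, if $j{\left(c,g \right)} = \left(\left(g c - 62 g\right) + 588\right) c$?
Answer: $2 \sqrt{1022533} \approx 2022.4$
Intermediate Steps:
$j{\left(c,g \right)} = c \left(588 - 62 g + c g\right)$ ($j{\left(c,g \right)} = \left(\left(c g - 62 g\right) + 588\right) c = \left(\left(- 62 g + c g\right) + 588\right) c = \left(588 - 62 g + c g\right) c = c \left(588 - 62 g + c g\right)$)
$\sqrt{\left(\left(-147175 + 54627\right) - 2839\right) + j{\left(-221,69 \right)}} = \sqrt{\left(\left(-147175 + 54627\right) - 2839\right) - 221 \left(588 - 4278 - 15249\right)} = \sqrt{\left(-92548 - 2839\right) - 221 \left(588 - 4278 - 15249\right)} = \sqrt{-95387 - -4185519} = \sqrt{-95387 + 4185519} = \sqrt{4090132} = 2 \sqrt{1022533}$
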